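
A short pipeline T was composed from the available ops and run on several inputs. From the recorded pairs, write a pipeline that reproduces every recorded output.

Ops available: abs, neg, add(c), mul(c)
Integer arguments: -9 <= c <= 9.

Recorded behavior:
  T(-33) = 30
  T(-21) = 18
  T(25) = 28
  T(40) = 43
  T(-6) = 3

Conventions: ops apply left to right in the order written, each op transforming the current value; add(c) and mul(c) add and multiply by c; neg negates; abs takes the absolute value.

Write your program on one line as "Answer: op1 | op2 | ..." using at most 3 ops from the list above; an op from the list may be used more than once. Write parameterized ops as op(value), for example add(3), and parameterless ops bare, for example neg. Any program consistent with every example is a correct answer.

add(6) | add(-3) | abs

Check, running the answer program on each example:
  -33 -> -27 -> -30 -> 30
  -21 -> -15 -> -18 -> 18
  25 -> 31 -> 28 -> 28
  40 -> 46 -> 43 -> 43
  -6 -> 0 -> -3 -> 3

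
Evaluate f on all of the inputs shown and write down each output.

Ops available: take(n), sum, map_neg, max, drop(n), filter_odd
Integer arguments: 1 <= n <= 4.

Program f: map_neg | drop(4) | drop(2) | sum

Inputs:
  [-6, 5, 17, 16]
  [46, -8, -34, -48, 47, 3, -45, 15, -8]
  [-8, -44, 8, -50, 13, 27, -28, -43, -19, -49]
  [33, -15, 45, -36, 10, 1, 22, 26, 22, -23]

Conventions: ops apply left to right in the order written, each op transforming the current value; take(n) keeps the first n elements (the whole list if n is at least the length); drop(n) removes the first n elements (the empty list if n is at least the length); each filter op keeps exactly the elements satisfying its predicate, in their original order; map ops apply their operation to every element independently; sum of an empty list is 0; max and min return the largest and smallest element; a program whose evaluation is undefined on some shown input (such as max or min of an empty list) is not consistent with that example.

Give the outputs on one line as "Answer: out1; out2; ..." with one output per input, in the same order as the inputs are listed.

0; 38; 139; -47

Execution, op by op:
  [-6, 5, 17, 16] -> [6, -5, -17, -16] -> [] -> [] -> 0
  [46, -8, -34, -48, 47, 3, -45, 15, -8] -> [-46, 8, 34, 48, -47, -3, 45, -15, 8] -> [-47, -3, 45, -15, 8] -> [45, -15, 8] -> 38
  [-8, -44, 8, -50, 13, 27, -28, -43, -19, -49] -> [8, 44, -8, 50, -13, -27, 28, 43, 19, 49] -> [-13, -27, 28, 43, 19, 49] -> [28, 43, 19, 49] -> 139
  [33, -15, 45, -36, 10, 1, 22, 26, 22, -23] -> [-33, 15, -45, 36, -10, -1, -22, -26, -22, 23] -> [-10, -1, -22, -26, -22, 23] -> [-22, -26, -22, 23] -> -47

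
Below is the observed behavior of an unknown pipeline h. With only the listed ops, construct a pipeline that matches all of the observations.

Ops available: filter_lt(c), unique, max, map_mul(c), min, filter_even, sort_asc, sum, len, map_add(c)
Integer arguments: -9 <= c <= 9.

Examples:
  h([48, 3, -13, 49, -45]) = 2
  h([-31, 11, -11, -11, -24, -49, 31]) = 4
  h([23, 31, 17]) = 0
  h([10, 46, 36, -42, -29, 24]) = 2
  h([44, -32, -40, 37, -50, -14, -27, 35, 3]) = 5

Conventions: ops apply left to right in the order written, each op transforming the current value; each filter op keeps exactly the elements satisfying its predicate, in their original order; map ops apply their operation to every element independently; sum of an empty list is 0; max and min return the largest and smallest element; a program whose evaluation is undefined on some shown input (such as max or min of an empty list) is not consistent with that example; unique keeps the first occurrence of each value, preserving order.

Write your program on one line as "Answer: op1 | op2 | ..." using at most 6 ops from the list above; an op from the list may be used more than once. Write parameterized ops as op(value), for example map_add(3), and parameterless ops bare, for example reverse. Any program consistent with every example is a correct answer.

filter_lt(-8) | map_add(5) | map_mul(-9) | map_mul(-6) | unique | len

Check, running the answer program on each example:
  [48, 3, -13, 49, -45] -> [-13, -45] -> [-8, -40] -> [72, 360] -> [-432, -2160] -> [-432, -2160] -> 2
  [-31, 11, -11, -11, -24, -49, 31] -> [-31, -11, -11, -24, -49] -> [-26, -6, -6, -19, -44] -> [234, 54, 54, 171, 396] -> [-1404, -324, -324, -1026, -2376] -> [-1404, -324, -1026, -2376] -> 4
  [23, 31, 17] -> [] -> [] -> [] -> [] -> [] -> 0
  [10, 46, 36, -42, -29, 24] -> [-42, -29] -> [-37, -24] -> [333, 216] -> [-1998, -1296] -> [-1998, -1296] -> 2
  [44, -32, -40, 37, -50, -14, -27, 35, 3] -> [-32, -40, -50, -14, -27] -> [-27, -35, -45, -9, -22] -> [243, 315, 405, 81, 198] -> [-1458, -1890, -2430, -486, -1188] -> [-1458, -1890, -2430, -486, -1188] -> 5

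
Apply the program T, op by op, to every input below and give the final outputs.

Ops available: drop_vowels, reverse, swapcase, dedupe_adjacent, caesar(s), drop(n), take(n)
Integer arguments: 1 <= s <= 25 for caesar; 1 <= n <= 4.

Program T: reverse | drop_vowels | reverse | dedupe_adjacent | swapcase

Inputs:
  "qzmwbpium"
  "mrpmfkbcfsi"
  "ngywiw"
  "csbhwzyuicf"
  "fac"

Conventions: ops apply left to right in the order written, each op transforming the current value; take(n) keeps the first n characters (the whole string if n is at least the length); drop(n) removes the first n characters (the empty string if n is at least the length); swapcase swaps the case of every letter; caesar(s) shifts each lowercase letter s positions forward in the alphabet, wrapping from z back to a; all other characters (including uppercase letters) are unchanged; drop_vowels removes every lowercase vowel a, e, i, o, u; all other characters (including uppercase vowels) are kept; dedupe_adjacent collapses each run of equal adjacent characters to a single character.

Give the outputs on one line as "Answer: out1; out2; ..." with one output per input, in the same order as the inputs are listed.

"QZMWBPM"; "MRPMFKBCFS"; "NGYW"; "CSBHWZYCF"; "FC"

Execution, op by op:
  "qzmwbpium" -> "muipbwmzq" -> "mpbwmzq" -> "qzmwbpm" -> "qzmwbpm" -> "QZMWBPM"
  "mrpmfkbcfsi" -> "isfcbkfmprm" -> "sfcbkfmprm" -> "mrpmfkbcfs" -> "mrpmfkbcfs" -> "MRPMFKBCFS"
  "ngywiw" -> "wiwygn" -> "wwygn" -> "ngyww" -> "ngyw" -> "NGYW"
  "csbhwzyuicf" -> "fciuyzwhbsc" -> "fcyzwhbsc" -> "csbhwzycf" -> "csbhwzycf" -> "CSBHWZYCF"
  "fac" -> "caf" -> "cf" -> "fc" -> "fc" -> "FC"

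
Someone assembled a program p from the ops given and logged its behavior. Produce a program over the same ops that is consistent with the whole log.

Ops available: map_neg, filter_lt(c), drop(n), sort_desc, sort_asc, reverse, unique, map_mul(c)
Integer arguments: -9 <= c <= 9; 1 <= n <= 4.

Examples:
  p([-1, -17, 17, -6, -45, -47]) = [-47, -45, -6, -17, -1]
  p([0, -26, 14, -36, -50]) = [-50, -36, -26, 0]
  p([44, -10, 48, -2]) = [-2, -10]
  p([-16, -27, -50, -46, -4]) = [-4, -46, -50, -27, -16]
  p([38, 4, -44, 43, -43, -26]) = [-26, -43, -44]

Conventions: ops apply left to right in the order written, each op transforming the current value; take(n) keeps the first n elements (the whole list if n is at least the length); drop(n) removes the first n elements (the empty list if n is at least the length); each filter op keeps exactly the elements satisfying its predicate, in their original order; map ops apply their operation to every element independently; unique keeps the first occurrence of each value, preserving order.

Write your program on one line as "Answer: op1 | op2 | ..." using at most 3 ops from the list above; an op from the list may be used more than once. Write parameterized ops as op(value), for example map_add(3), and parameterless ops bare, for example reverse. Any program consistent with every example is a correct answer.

filter_lt(2) | reverse

Check, running the answer program on each example:
  [-1, -17, 17, -6, -45, -47] -> [-1, -17, -6, -45, -47] -> [-47, -45, -6, -17, -1]
  [0, -26, 14, -36, -50] -> [0, -26, -36, -50] -> [-50, -36, -26, 0]
  [44, -10, 48, -2] -> [-10, -2] -> [-2, -10]
  [-16, -27, -50, -46, -4] -> [-16, -27, -50, -46, -4] -> [-4, -46, -50, -27, -16]
  [38, 4, -44, 43, -43, -26] -> [-44, -43, -26] -> [-26, -43, -44]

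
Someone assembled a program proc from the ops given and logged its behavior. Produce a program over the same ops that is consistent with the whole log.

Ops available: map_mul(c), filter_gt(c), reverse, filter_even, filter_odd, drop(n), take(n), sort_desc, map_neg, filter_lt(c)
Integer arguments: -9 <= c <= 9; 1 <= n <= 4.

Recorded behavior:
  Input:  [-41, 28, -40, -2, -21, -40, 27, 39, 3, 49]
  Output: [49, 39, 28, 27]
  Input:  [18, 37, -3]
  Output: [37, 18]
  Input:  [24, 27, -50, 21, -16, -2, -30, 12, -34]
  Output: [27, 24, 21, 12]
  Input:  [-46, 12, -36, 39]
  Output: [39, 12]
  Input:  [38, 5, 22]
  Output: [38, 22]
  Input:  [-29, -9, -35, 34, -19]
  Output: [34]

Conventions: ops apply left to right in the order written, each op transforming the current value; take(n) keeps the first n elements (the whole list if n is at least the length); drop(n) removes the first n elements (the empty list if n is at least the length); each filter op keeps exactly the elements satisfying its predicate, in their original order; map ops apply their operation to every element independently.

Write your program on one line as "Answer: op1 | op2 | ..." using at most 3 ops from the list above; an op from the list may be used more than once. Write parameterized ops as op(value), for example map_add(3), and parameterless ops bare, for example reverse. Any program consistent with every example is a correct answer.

reverse | sort_desc | filter_gt(8)

Check, running the answer program on each example:
  [-41, 28, -40, -2, -21, -40, 27, 39, 3, 49] -> [49, 3, 39, 27, -40, -21, -2, -40, 28, -41] -> [49, 39, 28, 27, 3, -2, -21, -40, -40, -41] -> [49, 39, 28, 27]
  [18, 37, -3] -> [-3, 37, 18] -> [37, 18, -3] -> [37, 18]
  [24, 27, -50, 21, -16, -2, -30, 12, -34] -> [-34, 12, -30, -2, -16, 21, -50, 27, 24] -> [27, 24, 21, 12, -2, -16, -30, -34, -50] -> [27, 24, 21, 12]
  [-46, 12, -36, 39] -> [39, -36, 12, -46] -> [39, 12, -36, -46] -> [39, 12]
  [38, 5, 22] -> [22, 5, 38] -> [38, 22, 5] -> [38, 22]
  [-29, -9, -35, 34, -19] -> [-19, 34, -35, -9, -29] -> [34, -9, -19, -29, -35] -> [34]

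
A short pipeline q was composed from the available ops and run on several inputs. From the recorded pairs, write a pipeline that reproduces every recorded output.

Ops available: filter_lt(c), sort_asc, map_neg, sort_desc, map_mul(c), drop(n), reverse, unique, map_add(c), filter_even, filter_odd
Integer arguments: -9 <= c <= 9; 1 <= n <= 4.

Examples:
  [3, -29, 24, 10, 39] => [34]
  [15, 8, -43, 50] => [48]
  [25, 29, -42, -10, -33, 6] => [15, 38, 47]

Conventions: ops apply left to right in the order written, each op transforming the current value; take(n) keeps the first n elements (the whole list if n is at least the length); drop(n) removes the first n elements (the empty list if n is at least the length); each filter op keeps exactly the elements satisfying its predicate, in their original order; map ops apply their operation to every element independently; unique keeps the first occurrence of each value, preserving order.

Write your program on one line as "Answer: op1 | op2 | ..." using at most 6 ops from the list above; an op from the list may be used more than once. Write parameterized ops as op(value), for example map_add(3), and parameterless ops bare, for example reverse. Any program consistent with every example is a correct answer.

sort_asc | filter_lt(1) | sort_desc | map_neg | map_add(5)

Check, running the answer program on each example:
  [3, -29, 24, 10, 39] -> [-29, 3, 10, 24, 39] -> [-29] -> [-29] -> [29] -> [34]
  [15, 8, -43, 50] -> [-43, 8, 15, 50] -> [-43] -> [-43] -> [43] -> [48]
  [25, 29, -42, -10, -33, 6] -> [-42, -33, -10, 6, 25, 29] -> [-42, -33, -10] -> [-10, -33, -42] -> [10, 33, 42] -> [15, 38, 47]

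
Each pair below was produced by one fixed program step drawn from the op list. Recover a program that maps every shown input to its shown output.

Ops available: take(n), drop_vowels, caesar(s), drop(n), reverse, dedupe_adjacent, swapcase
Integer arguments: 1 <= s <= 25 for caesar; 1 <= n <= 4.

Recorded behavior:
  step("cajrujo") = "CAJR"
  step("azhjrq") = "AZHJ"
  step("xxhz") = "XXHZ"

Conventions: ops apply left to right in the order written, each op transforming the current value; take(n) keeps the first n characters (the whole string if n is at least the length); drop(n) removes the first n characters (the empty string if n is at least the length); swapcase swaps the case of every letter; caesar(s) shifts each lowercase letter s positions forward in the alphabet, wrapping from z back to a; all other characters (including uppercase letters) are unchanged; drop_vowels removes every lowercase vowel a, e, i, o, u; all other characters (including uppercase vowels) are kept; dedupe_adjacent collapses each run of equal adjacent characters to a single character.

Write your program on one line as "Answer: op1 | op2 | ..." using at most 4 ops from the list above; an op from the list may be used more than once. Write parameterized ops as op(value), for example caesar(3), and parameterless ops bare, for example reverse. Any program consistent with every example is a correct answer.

take(4) | reverse | swapcase | reverse

Check, running the answer program on each example:
  "cajrujo" -> "cajr" -> "rjac" -> "RJAC" -> "CAJR"
  "azhjrq" -> "azhj" -> "jhza" -> "JHZA" -> "AZHJ"
  "xxhz" -> "xxhz" -> "zhxx" -> "ZHXX" -> "XXHZ"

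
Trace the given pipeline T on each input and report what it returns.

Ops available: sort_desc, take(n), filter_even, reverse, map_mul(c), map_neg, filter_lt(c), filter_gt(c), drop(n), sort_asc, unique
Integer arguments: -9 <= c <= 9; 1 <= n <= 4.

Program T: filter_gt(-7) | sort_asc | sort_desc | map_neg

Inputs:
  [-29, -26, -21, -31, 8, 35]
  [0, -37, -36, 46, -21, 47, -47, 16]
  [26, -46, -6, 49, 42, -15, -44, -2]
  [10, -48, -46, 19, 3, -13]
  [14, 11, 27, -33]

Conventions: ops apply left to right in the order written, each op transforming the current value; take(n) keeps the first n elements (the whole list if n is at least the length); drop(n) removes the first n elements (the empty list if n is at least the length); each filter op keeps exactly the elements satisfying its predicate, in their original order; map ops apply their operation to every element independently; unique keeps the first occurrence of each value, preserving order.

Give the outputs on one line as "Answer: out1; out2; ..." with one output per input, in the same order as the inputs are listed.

[-35, -8]; [-47, -46, -16, 0]; [-49, -42, -26, 2, 6]; [-19, -10, -3]; [-27, -14, -11]

Execution, op by op:
  [-29, -26, -21, -31, 8, 35] -> [8, 35] -> [8, 35] -> [35, 8] -> [-35, -8]
  [0, -37, -36, 46, -21, 47, -47, 16] -> [0, 46, 47, 16] -> [0, 16, 46, 47] -> [47, 46, 16, 0] -> [-47, -46, -16, 0]
  [26, -46, -6, 49, 42, -15, -44, -2] -> [26, -6, 49, 42, -2] -> [-6, -2, 26, 42, 49] -> [49, 42, 26, -2, -6] -> [-49, -42, -26, 2, 6]
  [10, -48, -46, 19, 3, -13] -> [10, 19, 3] -> [3, 10, 19] -> [19, 10, 3] -> [-19, -10, -3]
  [14, 11, 27, -33] -> [14, 11, 27] -> [11, 14, 27] -> [27, 14, 11] -> [-27, -14, -11]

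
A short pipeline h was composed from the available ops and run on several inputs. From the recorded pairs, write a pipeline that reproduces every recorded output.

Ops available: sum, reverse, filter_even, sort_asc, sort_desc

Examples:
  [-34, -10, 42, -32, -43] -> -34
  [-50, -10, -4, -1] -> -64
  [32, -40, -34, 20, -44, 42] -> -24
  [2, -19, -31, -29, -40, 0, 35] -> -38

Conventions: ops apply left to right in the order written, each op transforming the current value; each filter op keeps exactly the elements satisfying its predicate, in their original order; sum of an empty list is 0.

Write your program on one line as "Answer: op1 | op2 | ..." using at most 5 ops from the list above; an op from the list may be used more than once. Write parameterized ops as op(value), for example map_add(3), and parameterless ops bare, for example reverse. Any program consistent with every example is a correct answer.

filter_even | reverse | sort_desc | sum

Check, running the answer program on each example:
  [-34, -10, 42, -32, -43] -> [-34, -10, 42, -32] -> [-32, 42, -10, -34] -> [42, -10, -32, -34] -> -34
  [-50, -10, -4, -1] -> [-50, -10, -4] -> [-4, -10, -50] -> [-4, -10, -50] -> -64
  [32, -40, -34, 20, -44, 42] -> [32, -40, -34, 20, -44, 42] -> [42, -44, 20, -34, -40, 32] -> [42, 32, 20, -34, -40, -44] -> -24
  [2, -19, -31, -29, -40, 0, 35] -> [2, -40, 0] -> [0, -40, 2] -> [2, 0, -40] -> -38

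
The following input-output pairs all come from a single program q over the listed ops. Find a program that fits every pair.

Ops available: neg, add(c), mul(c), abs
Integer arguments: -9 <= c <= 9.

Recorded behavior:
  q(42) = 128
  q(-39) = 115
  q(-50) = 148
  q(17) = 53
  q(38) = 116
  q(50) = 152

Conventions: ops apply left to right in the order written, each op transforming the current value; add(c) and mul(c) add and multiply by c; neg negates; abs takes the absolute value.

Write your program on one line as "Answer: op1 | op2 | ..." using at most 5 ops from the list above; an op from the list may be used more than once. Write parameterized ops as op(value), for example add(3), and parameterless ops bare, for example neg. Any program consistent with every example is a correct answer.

mul(-3) | add(-2) | neg | abs

Check, running the answer program on each example:
  42 -> -126 -> -128 -> 128 -> 128
  -39 -> 117 -> 115 -> -115 -> 115
  -50 -> 150 -> 148 -> -148 -> 148
  17 -> -51 -> -53 -> 53 -> 53
  38 -> -114 -> -116 -> 116 -> 116
  50 -> -150 -> -152 -> 152 -> 152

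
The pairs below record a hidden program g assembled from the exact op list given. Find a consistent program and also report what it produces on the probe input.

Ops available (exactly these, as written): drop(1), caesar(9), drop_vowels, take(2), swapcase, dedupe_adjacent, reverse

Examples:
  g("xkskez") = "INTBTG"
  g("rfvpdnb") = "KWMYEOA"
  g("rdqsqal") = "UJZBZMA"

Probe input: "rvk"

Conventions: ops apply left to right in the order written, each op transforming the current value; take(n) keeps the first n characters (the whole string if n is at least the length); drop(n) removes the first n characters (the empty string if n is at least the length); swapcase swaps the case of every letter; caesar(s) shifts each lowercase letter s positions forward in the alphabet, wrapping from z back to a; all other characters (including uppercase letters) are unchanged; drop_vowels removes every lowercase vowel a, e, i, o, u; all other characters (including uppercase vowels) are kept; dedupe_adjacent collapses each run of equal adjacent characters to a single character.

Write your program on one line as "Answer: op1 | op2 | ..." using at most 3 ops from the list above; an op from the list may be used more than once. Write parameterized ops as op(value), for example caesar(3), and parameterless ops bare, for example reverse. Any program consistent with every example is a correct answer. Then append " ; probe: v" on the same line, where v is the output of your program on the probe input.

caesar(9) | swapcase | reverse ; probe: "TEA"

Check, running the answer program on each example:
  "xkskez" -> "gtbtni" -> "GTBTNI" -> "INTBTG"
  "rfvpdnb" -> "aoeymwk" -> "AOEYMWK" -> "KWMYEOA"
  "rdqsqal" -> "amzbzju" -> "AMZBZJU" -> "UJZBZMA"
  probe: "rvk" -> "aet" -> "AET" -> "TEA"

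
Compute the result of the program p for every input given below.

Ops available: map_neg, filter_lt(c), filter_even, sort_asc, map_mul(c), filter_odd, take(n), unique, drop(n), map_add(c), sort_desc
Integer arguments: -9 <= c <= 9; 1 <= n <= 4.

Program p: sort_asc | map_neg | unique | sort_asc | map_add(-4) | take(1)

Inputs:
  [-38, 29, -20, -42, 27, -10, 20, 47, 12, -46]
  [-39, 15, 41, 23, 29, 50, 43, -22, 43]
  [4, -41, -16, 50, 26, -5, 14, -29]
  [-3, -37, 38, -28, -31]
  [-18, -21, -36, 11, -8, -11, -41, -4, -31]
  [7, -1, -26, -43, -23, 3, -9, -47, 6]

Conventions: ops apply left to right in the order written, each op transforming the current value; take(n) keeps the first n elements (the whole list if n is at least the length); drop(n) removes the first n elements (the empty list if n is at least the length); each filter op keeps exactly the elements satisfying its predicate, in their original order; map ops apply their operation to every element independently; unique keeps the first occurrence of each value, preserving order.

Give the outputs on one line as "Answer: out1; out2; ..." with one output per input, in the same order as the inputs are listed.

[-51]; [-54]; [-54]; [-42]; [-15]; [-11]

Execution, op by op:
  [-38, 29, -20, -42, 27, -10, 20, 47, 12, -46] -> [-46, -42, -38, -20, -10, 12, 20, 27, 29, 47] -> [46, 42, 38, 20, 10, -12, -20, -27, -29, -47] -> [46, 42, 38, 20, 10, -12, -20, -27, -29, -47] -> [-47, -29, -27, -20, -12, 10, 20, 38, 42, 46] -> [-51, -33, -31, -24, -16, 6, 16, 34, 38, 42] -> [-51]
  [-39, 15, 41, 23, 29, 50, 43, -22, 43] -> [-39, -22, 15, 23, 29, 41, 43, 43, 50] -> [39, 22, -15, -23, -29, -41, -43, -43, -50] -> [39, 22, -15, -23, -29, -41, -43, -50] -> [-50, -43, -41, -29, -23, -15, 22, 39] -> [-54, -47, -45, -33, -27, -19, 18, 35] -> [-54]
  [4, -41, -16, 50, 26, -5, 14, -29] -> [-41, -29, -16, -5, 4, 14, 26, 50] -> [41, 29, 16, 5, -4, -14, -26, -50] -> [41, 29, 16, 5, -4, -14, -26, -50] -> [-50, -26, -14, -4, 5, 16, 29, 41] -> [-54, -30, -18, -8, 1, 12, 25, 37] -> [-54]
  [-3, -37, 38, -28, -31] -> [-37, -31, -28, -3, 38] -> [37, 31, 28, 3, -38] -> [37, 31, 28, 3, -38] -> [-38, 3, 28, 31, 37] -> [-42, -1, 24, 27, 33] -> [-42]
  [-18, -21, -36, 11, -8, -11, -41, -4, -31] -> [-41, -36, -31, -21, -18, -11, -8, -4, 11] -> [41, 36, 31, 21, 18, 11, 8, 4, -11] -> [41, 36, 31, 21, 18, 11, 8, 4, -11] -> [-11, 4, 8, 11, 18, 21, 31, 36, 41] -> [-15, 0, 4, 7, 14, 17, 27, 32, 37] -> [-15]
  [7, -1, -26, -43, -23, 3, -9, -47, 6] -> [-47, -43, -26, -23, -9, -1, 3, 6, 7] -> [47, 43, 26, 23, 9, 1, -3, -6, -7] -> [47, 43, 26, 23, 9, 1, -3, -6, -7] -> [-7, -6, -3, 1, 9, 23, 26, 43, 47] -> [-11, -10, -7, -3, 5, 19, 22, 39, 43] -> [-11]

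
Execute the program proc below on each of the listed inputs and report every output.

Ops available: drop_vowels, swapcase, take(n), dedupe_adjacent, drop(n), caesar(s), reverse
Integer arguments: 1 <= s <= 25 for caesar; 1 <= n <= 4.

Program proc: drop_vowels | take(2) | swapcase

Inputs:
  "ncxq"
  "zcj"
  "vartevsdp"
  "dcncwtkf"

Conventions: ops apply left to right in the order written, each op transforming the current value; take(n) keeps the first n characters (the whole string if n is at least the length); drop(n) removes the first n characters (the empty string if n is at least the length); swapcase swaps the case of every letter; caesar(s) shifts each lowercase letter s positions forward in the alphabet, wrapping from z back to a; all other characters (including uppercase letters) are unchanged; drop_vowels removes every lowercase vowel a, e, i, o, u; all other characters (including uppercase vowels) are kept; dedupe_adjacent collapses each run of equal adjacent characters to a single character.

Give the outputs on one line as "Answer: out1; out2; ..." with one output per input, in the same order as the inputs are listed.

"NC"; "ZC"; "VR"; "DC"

Execution, op by op:
  "ncxq" -> "ncxq" -> "nc" -> "NC"
  "zcj" -> "zcj" -> "zc" -> "ZC"
  "vartevsdp" -> "vrtvsdp" -> "vr" -> "VR"
  "dcncwtkf" -> "dcncwtkf" -> "dc" -> "DC"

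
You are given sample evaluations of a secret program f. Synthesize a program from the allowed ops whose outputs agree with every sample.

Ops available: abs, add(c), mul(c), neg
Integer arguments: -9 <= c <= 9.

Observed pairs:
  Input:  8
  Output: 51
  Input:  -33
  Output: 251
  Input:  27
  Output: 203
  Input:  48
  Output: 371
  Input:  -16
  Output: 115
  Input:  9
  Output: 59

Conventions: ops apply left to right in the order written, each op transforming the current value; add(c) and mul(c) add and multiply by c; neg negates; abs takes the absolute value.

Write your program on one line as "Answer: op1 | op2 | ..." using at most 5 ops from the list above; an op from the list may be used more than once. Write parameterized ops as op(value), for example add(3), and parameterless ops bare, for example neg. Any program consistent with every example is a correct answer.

mul(8) | abs | add(-8) | add(-5)

Check, running the answer program on each example:
  8 -> 64 -> 64 -> 56 -> 51
  -33 -> -264 -> 264 -> 256 -> 251
  27 -> 216 -> 216 -> 208 -> 203
  48 -> 384 -> 384 -> 376 -> 371
  -16 -> -128 -> 128 -> 120 -> 115
  9 -> 72 -> 72 -> 64 -> 59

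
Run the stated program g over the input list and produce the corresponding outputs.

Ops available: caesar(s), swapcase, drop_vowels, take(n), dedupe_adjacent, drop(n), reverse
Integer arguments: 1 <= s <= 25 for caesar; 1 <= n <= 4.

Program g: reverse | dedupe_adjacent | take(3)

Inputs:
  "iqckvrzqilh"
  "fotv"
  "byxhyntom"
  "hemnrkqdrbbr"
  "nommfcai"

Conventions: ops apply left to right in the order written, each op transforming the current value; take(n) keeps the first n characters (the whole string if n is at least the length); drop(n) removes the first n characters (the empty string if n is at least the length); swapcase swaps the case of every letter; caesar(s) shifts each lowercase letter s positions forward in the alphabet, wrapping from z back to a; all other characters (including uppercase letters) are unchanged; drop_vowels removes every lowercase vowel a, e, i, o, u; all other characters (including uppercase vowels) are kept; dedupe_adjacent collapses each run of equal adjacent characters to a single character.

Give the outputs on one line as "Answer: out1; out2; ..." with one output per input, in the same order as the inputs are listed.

"hli"; "vto"; "mot"; "rbr"; "iac"

Execution, op by op:
  "iqckvrzqilh" -> "hliqzrvkcqi" -> "hliqzrvkcqi" -> "hli"
  "fotv" -> "vtof" -> "vtof" -> "vto"
  "byxhyntom" -> "motnyhxyb" -> "motnyhxyb" -> "mot"
  "hemnrkqdrbbr" -> "rbbrdqkrnmeh" -> "rbrdqkrnmeh" -> "rbr"
  "nommfcai" -> "iacfmmon" -> "iacfmon" -> "iac"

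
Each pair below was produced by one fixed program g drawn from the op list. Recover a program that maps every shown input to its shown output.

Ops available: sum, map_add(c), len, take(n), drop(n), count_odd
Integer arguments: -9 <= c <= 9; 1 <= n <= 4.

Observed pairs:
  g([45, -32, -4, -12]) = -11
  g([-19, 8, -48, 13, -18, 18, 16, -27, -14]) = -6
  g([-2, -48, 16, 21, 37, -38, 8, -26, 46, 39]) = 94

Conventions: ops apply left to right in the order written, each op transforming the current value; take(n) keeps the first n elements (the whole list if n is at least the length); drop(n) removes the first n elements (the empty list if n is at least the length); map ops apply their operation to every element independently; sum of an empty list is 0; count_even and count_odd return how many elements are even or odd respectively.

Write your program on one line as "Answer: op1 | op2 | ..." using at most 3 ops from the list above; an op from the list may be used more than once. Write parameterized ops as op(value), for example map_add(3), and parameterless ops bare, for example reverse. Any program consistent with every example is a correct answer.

drop(3) | map_add(1) | sum

Check, running the answer program on each example:
  [45, -32, -4, -12] -> [-12] -> [-11] -> -11
  [-19, 8, -48, 13, -18, 18, 16, -27, -14] -> [13, -18, 18, 16, -27, -14] -> [14, -17, 19, 17, -26, -13] -> -6
  [-2, -48, 16, 21, 37, -38, 8, -26, 46, 39] -> [21, 37, -38, 8, -26, 46, 39] -> [22, 38, -37, 9, -25, 47, 40] -> 94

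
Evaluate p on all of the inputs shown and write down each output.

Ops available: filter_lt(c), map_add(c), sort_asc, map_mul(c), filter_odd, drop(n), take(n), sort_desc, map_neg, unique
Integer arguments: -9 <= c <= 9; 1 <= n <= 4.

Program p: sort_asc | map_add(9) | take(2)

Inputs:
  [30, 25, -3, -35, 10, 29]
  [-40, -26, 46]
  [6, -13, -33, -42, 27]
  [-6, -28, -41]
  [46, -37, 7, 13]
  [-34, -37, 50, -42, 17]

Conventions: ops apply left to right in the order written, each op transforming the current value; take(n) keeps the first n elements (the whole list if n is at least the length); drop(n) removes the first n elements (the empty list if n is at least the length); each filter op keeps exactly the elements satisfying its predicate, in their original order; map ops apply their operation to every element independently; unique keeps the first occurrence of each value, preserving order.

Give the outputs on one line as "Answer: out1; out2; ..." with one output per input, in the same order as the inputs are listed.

[-26, 6]; [-31, -17]; [-33, -24]; [-32, -19]; [-28, 16]; [-33, -28]

Execution, op by op:
  [30, 25, -3, -35, 10, 29] -> [-35, -3, 10, 25, 29, 30] -> [-26, 6, 19, 34, 38, 39] -> [-26, 6]
  [-40, -26, 46] -> [-40, -26, 46] -> [-31, -17, 55] -> [-31, -17]
  [6, -13, -33, -42, 27] -> [-42, -33, -13, 6, 27] -> [-33, -24, -4, 15, 36] -> [-33, -24]
  [-6, -28, -41] -> [-41, -28, -6] -> [-32, -19, 3] -> [-32, -19]
  [46, -37, 7, 13] -> [-37, 7, 13, 46] -> [-28, 16, 22, 55] -> [-28, 16]
  [-34, -37, 50, -42, 17] -> [-42, -37, -34, 17, 50] -> [-33, -28, -25, 26, 59] -> [-33, -28]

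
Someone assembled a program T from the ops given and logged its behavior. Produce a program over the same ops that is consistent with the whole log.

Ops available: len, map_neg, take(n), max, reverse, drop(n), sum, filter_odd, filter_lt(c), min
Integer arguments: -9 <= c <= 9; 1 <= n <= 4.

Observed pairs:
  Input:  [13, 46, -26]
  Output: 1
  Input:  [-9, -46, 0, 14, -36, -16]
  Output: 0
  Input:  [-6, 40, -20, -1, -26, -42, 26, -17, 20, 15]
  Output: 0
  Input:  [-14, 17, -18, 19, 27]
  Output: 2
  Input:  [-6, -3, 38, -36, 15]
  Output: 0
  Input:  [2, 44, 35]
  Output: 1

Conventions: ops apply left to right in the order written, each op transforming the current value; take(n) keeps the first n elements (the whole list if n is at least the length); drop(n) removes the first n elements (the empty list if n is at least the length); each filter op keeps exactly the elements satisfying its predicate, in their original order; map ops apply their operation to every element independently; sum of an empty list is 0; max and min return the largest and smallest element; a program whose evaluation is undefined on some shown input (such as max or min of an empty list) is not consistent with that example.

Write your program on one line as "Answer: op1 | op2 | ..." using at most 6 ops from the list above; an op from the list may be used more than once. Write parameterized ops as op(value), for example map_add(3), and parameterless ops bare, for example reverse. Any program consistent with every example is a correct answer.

take(4) | filter_odd | map_neg | filter_lt(-5) | len

Check, running the answer program on each example:
  [13, 46, -26] -> [13, 46, -26] -> [13] -> [-13] -> [-13] -> 1
  [-9, -46, 0, 14, -36, -16] -> [-9, -46, 0, 14] -> [-9] -> [9] -> [] -> 0
  [-6, 40, -20, -1, -26, -42, 26, -17, 20, 15] -> [-6, 40, -20, -1] -> [-1] -> [1] -> [] -> 0
  [-14, 17, -18, 19, 27] -> [-14, 17, -18, 19] -> [17, 19] -> [-17, -19] -> [-17, -19] -> 2
  [-6, -3, 38, -36, 15] -> [-6, -3, 38, -36] -> [-3] -> [3] -> [] -> 0
  [2, 44, 35] -> [2, 44, 35] -> [35] -> [-35] -> [-35] -> 1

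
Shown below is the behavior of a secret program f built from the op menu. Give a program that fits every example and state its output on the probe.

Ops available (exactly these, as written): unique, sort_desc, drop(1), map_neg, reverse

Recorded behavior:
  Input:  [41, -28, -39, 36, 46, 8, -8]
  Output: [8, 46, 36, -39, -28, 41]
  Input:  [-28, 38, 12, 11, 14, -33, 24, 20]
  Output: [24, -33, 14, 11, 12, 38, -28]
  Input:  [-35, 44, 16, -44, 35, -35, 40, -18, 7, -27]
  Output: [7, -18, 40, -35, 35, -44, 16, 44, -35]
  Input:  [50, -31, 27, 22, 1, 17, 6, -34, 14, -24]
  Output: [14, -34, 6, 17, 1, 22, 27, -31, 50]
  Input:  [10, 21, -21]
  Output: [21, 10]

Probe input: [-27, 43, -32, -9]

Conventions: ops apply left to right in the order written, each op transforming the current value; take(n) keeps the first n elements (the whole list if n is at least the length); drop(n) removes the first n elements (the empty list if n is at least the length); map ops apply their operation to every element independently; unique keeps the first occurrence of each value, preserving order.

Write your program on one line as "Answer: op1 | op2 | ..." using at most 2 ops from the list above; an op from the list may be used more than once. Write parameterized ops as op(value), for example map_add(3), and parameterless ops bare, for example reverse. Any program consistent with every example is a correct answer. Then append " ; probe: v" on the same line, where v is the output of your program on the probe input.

reverse | drop(1) ; probe: [-32, 43, -27]

Check, running the answer program on each example:
  [41, -28, -39, 36, 46, 8, -8] -> [-8, 8, 46, 36, -39, -28, 41] -> [8, 46, 36, -39, -28, 41]
  [-28, 38, 12, 11, 14, -33, 24, 20] -> [20, 24, -33, 14, 11, 12, 38, -28] -> [24, -33, 14, 11, 12, 38, -28]
  [-35, 44, 16, -44, 35, -35, 40, -18, 7, -27] -> [-27, 7, -18, 40, -35, 35, -44, 16, 44, -35] -> [7, -18, 40, -35, 35, -44, 16, 44, -35]
  [50, -31, 27, 22, 1, 17, 6, -34, 14, -24] -> [-24, 14, -34, 6, 17, 1, 22, 27, -31, 50] -> [14, -34, 6, 17, 1, 22, 27, -31, 50]
  [10, 21, -21] -> [-21, 21, 10] -> [21, 10]
  probe: [-27, 43, -32, -9] -> [-9, -32, 43, -27] -> [-32, 43, -27]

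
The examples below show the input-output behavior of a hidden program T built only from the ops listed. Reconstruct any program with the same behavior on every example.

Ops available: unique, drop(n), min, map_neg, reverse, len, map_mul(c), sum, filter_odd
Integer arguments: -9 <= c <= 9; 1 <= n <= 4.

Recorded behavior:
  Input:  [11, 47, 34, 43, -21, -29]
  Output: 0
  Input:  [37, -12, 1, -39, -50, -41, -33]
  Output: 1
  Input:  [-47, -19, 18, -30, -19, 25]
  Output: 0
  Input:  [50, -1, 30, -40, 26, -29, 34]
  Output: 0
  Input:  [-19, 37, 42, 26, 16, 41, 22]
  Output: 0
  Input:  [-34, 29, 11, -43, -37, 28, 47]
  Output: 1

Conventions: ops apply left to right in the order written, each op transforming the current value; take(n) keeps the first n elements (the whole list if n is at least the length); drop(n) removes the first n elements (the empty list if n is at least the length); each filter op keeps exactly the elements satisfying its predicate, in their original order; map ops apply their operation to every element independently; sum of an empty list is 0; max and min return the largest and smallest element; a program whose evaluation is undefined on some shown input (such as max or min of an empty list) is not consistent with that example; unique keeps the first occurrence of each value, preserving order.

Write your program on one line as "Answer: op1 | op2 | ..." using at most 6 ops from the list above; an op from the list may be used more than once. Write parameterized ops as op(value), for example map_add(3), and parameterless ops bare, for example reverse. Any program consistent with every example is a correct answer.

drop(1) | drop(3) | drop(2) | filter_odd | len

Check, running the answer program on each example:
  [11, 47, 34, 43, -21, -29] -> [47, 34, 43, -21, -29] -> [-21, -29] -> [] -> [] -> 0
  [37, -12, 1, -39, -50, -41, -33] -> [-12, 1, -39, -50, -41, -33] -> [-50, -41, -33] -> [-33] -> [-33] -> 1
  [-47, -19, 18, -30, -19, 25] -> [-19, 18, -30, -19, 25] -> [-19, 25] -> [] -> [] -> 0
  [50, -1, 30, -40, 26, -29, 34] -> [-1, 30, -40, 26, -29, 34] -> [26, -29, 34] -> [34] -> [] -> 0
  [-19, 37, 42, 26, 16, 41, 22] -> [37, 42, 26, 16, 41, 22] -> [16, 41, 22] -> [22] -> [] -> 0
  [-34, 29, 11, -43, -37, 28, 47] -> [29, 11, -43, -37, 28, 47] -> [-37, 28, 47] -> [47] -> [47] -> 1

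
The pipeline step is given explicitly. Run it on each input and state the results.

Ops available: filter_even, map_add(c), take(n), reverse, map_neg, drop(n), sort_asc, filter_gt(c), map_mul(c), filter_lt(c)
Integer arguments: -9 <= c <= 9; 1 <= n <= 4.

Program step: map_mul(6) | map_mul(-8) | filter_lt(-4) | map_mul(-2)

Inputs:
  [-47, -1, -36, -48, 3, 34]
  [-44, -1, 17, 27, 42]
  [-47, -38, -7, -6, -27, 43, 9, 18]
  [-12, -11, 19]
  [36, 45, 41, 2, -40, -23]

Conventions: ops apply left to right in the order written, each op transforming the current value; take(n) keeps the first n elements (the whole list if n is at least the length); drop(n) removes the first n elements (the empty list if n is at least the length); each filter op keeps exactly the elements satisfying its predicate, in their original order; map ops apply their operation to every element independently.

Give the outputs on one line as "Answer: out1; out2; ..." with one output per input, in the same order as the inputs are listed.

[288, 3264]; [1632, 2592, 4032]; [4128, 864, 1728]; [1824]; [3456, 4320, 3936, 192]

Execution, op by op:
  [-47, -1, -36, -48, 3, 34] -> [-282, -6, -216, -288, 18, 204] -> [2256, 48, 1728, 2304, -144, -1632] -> [-144, -1632] -> [288, 3264]
  [-44, -1, 17, 27, 42] -> [-264, -6, 102, 162, 252] -> [2112, 48, -816, -1296, -2016] -> [-816, -1296, -2016] -> [1632, 2592, 4032]
  [-47, -38, -7, -6, -27, 43, 9, 18] -> [-282, -228, -42, -36, -162, 258, 54, 108] -> [2256, 1824, 336, 288, 1296, -2064, -432, -864] -> [-2064, -432, -864] -> [4128, 864, 1728]
  [-12, -11, 19] -> [-72, -66, 114] -> [576, 528, -912] -> [-912] -> [1824]
  [36, 45, 41, 2, -40, -23] -> [216, 270, 246, 12, -240, -138] -> [-1728, -2160, -1968, -96, 1920, 1104] -> [-1728, -2160, -1968, -96] -> [3456, 4320, 3936, 192]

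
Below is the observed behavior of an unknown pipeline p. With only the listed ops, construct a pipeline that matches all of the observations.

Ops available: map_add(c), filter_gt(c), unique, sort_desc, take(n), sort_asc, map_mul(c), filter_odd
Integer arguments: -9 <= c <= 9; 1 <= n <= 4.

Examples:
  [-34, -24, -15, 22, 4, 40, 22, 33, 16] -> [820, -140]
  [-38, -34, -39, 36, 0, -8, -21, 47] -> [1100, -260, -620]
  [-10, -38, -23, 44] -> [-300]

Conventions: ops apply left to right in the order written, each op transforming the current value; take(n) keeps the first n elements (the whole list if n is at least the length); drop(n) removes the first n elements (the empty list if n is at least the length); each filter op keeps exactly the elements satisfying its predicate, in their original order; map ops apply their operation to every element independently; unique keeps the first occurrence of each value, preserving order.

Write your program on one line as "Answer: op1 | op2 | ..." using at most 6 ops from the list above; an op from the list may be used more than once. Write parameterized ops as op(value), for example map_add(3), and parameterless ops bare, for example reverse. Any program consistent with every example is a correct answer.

filter_odd | map_add(8) | sort_desc | map_mul(5) | map_mul(4)

Check, running the answer program on each example:
  [-34, -24, -15, 22, 4, 40, 22, 33, 16] -> [-15, 33] -> [-7, 41] -> [41, -7] -> [205, -35] -> [820, -140]
  [-38, -34, -39, 36, 0, -8, -21, 47] -> [-39, -21, 47] -> [-31, -13, 55] -> [55, -13, -31] -> [275, -65, -155] -> [1100, -260, -620]
  [-10, -38, -23, 44] -> [-23] -> [-15] -> [-15] -> [-75] -> [-300]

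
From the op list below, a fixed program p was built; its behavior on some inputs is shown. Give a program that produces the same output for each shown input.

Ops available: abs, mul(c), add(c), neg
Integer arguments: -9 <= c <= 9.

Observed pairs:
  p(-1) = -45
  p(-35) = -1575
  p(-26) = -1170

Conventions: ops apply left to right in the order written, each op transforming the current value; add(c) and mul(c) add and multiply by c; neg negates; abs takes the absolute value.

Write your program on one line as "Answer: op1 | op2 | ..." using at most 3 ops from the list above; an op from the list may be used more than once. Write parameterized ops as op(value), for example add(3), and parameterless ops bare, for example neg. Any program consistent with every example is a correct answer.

mul(9) | mul(-5) | neg

Check, running the answer program on each example:
  -1 -> -9 -> 45 -> -45
  -35 -> -315 -> 1575 -> -1575
  -26 -> -234 -> 1170 -> -1170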